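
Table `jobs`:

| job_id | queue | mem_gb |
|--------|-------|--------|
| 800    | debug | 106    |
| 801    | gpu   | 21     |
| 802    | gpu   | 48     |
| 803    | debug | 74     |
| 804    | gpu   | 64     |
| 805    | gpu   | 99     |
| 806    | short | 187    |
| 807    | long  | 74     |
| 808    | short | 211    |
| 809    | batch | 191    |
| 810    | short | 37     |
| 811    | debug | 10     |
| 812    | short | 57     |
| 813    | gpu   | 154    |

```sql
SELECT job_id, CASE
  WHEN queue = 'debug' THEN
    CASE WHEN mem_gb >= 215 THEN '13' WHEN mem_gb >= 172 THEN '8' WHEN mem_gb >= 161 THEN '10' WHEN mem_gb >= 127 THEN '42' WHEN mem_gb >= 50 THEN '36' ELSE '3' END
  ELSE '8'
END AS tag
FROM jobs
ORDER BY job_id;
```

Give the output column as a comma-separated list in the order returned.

36, 8, 8, 36, 8, 8, 8, 8, 8, 8, 8, 3, 8, 8

job_id=800: queue='debug' → inner[mem_gb >= 50] → 36
job_id=801: queue='gpu' → outer ELSE → 8
job_id=802: queue='gpu' → outer ELSE → 8
job_id=803: queue='debug' → inner[mem_gb >= 50] → 36
job_id=804: queue='gpu' → outer ELSE → 8
job_id=805: queue='gpu' → outer ELSE → 8
job_id=806: queue='short' → outer ELSE → 8
job_id=807: queue='long' → outer ELSE → 8
job_id=808: queue='short' → outer ELSE → 8
job_id=809: queue='batch' → outer ELSE → 8
job_id=810: queue='short' → outer ELSE → 8
job_id=811: queue='debug' → inner[ELSE] → 3
job_id=812: queue='short' → outer ELSE → 8
job_id=813: queue='gpu' → outer ELSE → 8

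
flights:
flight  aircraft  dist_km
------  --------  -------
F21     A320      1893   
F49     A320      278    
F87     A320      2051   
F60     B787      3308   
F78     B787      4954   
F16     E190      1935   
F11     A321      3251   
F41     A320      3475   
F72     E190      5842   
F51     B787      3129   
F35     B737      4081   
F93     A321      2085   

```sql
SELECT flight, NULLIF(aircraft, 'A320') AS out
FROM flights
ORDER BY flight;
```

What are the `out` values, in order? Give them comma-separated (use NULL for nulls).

flight=F11: aircraft=A321 vs A320: differ → A321
flight=F16: aircraft=E190 vs A320: differ → E190
flight=F21: aircraft=A320 vs A320: equal → NULL
flight=F35: aircraft=B737 vs A320: differ → B737
flight=F41: aircraft=A320 vs A320: equal → NULL
flight=F49: aircraft=A320 vs A320: equal → NULL
flight=F51: aircraft=B787 vs A320: differ → B787
flight=F60: aircraft=B787 vs A320: differ → B787
flight=F72: aircraft=E190 vs A320: differ → E190
flight=F78: aircraft=B787 vs A320: differ → B787
flight=F87: aircraft=A320 vs A320: equal → NULL
flight=F93: aircraft=A321 vs A320: differ → A321

A321, E190, NULL, B737, NULL, NULL, B787, B787, E190, B787, NULL, A321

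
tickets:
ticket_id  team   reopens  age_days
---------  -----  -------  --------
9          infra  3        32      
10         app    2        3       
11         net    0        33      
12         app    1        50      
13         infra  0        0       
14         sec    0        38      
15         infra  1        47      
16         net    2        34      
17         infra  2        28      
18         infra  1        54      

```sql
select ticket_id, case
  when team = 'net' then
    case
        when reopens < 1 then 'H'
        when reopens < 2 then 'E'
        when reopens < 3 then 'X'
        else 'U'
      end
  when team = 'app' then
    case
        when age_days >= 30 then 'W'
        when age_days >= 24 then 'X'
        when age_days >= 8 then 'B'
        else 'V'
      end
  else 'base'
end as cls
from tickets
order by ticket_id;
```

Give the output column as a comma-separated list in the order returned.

ticket_id=9: team='infra' → outer ELSE → base
ticket_id=10: team='app' → inner[ELSE] → V
ticket_id=11: team='net' → inner[reopens < 1] → H
ticket_id=12: team='app' → inner[age_days >= 30] → W
ticket_id=13: team='infra' → outer ELSE → base
ticket_id=14: team='sec' → outer ELSE → base
ticket_id=15: team='infra' → outer ELSE → base
ticket_id=16: team='net' → inner[reopens < 3] → X
ticket_id=17: team='infra' → outer ELSE → base
ticket_id=18: team='infra' → outer ELSE → base

base, V, H, W, base, base, base, X, base, base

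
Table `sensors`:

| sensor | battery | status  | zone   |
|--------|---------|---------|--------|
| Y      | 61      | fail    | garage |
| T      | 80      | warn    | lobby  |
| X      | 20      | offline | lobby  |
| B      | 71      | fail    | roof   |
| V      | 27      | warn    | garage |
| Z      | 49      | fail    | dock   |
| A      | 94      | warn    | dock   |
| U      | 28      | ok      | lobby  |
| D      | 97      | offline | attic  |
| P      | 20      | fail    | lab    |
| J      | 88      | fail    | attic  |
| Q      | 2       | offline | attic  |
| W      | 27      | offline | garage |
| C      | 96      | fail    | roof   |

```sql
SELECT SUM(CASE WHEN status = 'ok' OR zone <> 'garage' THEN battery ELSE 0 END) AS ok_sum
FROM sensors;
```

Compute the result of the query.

645

sensor=Y: ✗
sensor=T: ✓ → 80
sensor=X: ✓ → 20
sensor=B: ✓ → 71
sensor=V: ✗
sensor=Z: ✓ → 49
sensor=A: ✓ → 94
sensor=U: ✓ → 28
sensor=D: ✓ → 97
sensor=P: ✓ → 20
sensor=J: ✓ → 88
sensor=Q: ✓ → 2
sensor=W: ✗
sensor=C: ✓ → 96
ok_sum = 80 + 20 + 71 + 49 + 94 + 28 + 97 + 20 + 88 + 2 + 96 = 645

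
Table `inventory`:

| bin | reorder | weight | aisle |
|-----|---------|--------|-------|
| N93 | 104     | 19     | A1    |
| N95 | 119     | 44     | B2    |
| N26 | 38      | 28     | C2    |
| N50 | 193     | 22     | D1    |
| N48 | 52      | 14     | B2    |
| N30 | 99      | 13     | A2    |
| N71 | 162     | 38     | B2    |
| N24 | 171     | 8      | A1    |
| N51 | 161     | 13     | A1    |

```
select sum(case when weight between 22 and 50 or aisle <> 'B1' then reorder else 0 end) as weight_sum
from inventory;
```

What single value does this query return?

bin=N93: ✓ → 104
bin=N95: ✓ → 119
bin=N26: ✓ → 38
bin=N50: ✓ → 193
bin=N48: ✓ → 52
bin=N30: ✓ → 99
bin=N71: ✓ → 162
bin=N24: ✓ → 171
bin=N51: ✓ → 161
weight_sum = 104 + 119 + 38 + 193 + 52 + 99 + 162 + 171 + 161 = 1099

1099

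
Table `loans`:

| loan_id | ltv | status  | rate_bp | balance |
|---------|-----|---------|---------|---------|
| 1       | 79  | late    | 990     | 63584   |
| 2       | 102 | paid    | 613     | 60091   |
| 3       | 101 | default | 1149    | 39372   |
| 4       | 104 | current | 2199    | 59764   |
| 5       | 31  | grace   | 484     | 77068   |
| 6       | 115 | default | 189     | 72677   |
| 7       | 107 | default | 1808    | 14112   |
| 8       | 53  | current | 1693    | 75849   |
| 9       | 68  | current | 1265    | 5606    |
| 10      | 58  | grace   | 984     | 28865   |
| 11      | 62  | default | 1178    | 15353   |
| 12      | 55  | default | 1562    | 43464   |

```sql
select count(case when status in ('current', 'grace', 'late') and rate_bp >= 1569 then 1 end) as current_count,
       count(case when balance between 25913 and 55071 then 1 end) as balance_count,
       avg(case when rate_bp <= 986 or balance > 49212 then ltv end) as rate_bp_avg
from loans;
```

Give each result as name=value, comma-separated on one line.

current_count=2, balance_count=3, rate_bp_avg=77.4285714286

[current_count: status in ('current', 'grace', 'late') and rate_bp >= 1569]
loan_id=1: ✗
loan_id=2: ✗
loan_id=3: ✗
loan_id=4: ✓ → 1
loan_id=5: ✗
loan_id=6: ✗
loan_id=7: ✗
loan_id=8: ✓ → 1
loan_id=9: ✗
loan_id=10: ✗
loan_id=11: ✗
loan_id=12: ✗
current_count = COUNT(1, 1) = 2
—
[balance_count: balance between 25913 and 55071]
loan_id=1: ✗
loan_id=2: ✗
loan_id=3: ✓ → 1
loan_id=4: ✗
loan_id=5: ✗
loan_id=6: ✗
loan_id=7: ✗
loan_id=8: ✗
loan_id=9: ✗
loan_id=10: ✓ → 1
loan_id=11: ✗
loan_id=12: ✓ → 1
balance_count = COUNT(1, 1, 1) = 3
—
[rate_bp_avg: rate_bp <= 986 or balance > 49212]
loan_id=1: ✓ → 79
loan_id=2: ✓ → 102
loan_id=3: ✗
loan_id=4: ✓ → 104
loan_id=5: ✓ → 31
loan_id=6: ✓ → 115
loan_id=7: ✗
loan_id=8: ✓ → 53
loan_id=9: ✗
loan_id=10: ✓ → 58
loan_id=11: ✗
loan_id=12: ✗
rate_bp_avg = (79 + 102 + 104 + 31 + 115 + 53 + 58) / 7 = 77.4285714286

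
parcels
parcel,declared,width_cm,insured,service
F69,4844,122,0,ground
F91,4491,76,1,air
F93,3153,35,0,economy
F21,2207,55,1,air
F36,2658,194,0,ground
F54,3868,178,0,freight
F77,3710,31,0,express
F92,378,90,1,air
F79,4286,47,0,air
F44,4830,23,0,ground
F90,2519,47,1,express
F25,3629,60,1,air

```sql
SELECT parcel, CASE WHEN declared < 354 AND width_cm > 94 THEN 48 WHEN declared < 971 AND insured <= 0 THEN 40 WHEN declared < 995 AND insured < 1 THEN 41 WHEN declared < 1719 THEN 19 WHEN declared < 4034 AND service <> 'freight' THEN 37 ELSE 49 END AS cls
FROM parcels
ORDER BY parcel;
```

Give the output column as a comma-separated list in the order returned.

37, 37, 37, 49, 49, 49, 37, 49, 37, 49, 19, 37

parcel=F21: declared < 4034 AND service <> 'freight' → 37
parcel=F25: declared < 4034 AND service <> 'freight' → 37
parcel=F36: declared < 4034 AND service <> 'freight' → 37
parcel=F44: ELSE → 49
parcel=F54: ELSE → 49
parcel=F69: ELSE → 49
parcel=F77: declared < 4034 AND service <> 'freight' → 37
parcel=F79: ELSE → 49
parcel=F90: declared < 4034 AND service <> 'freight' → 37
parcel=F91: ELSE → 49
parcel=F92: declared < 1719 → 19
parcel=F93: declared < 4034 AND service <> 'freight' → 37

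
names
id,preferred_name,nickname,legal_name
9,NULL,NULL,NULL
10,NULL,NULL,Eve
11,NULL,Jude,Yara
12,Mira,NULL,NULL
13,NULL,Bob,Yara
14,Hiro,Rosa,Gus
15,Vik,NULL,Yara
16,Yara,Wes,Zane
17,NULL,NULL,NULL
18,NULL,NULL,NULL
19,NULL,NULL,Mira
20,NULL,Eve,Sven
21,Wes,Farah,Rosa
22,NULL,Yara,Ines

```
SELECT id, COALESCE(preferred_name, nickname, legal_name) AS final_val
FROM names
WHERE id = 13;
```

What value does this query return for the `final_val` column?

Bob

id = 13: preferred_name=NULL, nickname=Bob, legal_name=Yara.
preferred_name=NULL, nickname=Bob → Bob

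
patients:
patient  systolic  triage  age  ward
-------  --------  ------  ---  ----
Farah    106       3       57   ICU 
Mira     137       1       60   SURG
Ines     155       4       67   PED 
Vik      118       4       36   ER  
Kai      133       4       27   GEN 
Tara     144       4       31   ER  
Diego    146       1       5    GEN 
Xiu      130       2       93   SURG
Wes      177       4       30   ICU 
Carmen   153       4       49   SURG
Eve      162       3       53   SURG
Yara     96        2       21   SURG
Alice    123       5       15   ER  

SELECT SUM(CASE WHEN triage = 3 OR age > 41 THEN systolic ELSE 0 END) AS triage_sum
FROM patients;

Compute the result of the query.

843

patient=Farah: ✓ → 106
patient=Mira: ✓ → 137
patient=Ines: ✓ → 155
patient=Vik: ✗
patient=Kai: ✗
patient=Tara: ✗
patient=Diego: ✗
patient=Xiu: ✓ → 130
patient=Wes: ✗
patient=Carmen: ✓ → 153
patient=Eve: ✓ → 162
patient=Yara: ✗
patient=Alice: ✗
triage_sum = 106 + 137 + 155 + 130 + 153 + 162 = 843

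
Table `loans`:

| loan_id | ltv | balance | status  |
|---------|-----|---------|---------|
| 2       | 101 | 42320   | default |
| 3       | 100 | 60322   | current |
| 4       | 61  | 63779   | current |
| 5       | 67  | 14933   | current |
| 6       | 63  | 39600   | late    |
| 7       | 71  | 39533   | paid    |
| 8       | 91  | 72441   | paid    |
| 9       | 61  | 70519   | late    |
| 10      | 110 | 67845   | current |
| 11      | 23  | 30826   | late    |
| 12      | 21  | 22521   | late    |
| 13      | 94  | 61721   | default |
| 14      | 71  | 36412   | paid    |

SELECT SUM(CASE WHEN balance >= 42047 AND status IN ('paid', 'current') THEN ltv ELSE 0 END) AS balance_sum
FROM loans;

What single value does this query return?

loan_id=2: ✗
loan_id=3: ✓ → 100
loan_id=4: ✓ → 61
loan_id=5: ✗
loan_id=6: ✗
loan_id=7: ✗
loan_id=8: ✓ → 91
loan_id=9: ✗
loan_id=10: ✓ → 110
loan_id=11: ✗
loan_id=12: ✗
loan_id=13: ✗
loan_id=14: ✗
balance_sum = 100 + 61 + 91 + 110 = 362

362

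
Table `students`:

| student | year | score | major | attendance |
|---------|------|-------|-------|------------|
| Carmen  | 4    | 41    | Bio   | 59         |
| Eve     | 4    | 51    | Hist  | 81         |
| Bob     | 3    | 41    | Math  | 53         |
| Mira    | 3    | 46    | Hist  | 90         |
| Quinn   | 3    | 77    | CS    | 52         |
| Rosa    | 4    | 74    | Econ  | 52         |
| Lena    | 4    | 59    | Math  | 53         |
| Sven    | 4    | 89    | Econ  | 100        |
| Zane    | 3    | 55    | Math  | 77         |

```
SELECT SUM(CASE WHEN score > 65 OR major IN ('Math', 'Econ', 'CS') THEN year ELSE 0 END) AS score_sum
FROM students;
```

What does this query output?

21

student=Carmen: ✗
student=Eve: ✗
student=Bob: ✓ → 3
student=Mira: ✗
student=Quinn: ✓ → 3
student=Rosa: ✓ → 4
student=Lena: ✓ → 4
student=Sven: ✓ → 4
student=Zane: ✓ → 3
score_sum = 3 + 3 + 4 + 4 + 4 + 3 = 21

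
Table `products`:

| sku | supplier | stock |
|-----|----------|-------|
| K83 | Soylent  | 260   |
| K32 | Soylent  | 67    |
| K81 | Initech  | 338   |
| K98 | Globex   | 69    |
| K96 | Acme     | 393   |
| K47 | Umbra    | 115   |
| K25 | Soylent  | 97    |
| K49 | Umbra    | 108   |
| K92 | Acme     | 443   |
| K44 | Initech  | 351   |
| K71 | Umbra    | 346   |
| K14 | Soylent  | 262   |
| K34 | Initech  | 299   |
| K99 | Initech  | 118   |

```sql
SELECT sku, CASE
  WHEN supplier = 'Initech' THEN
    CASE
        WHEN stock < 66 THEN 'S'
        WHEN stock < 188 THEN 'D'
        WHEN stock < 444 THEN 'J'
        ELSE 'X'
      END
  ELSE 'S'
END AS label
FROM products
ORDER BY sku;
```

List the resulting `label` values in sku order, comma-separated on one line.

sku=K14: supplier='Soylent' → outer ELSE → S
sku=K25: supplier='Soylent' → outer ELSE → S
sku=K32: supplier='Soylent' → outer ELSE → S
sku=K34: supplier='Initech' → inner[stock < 444] → J
sku=K44: supplier='Initech' → inner[stock < 444] → J
sku=K47: supplier='Umbra' → outer ELSE → S
sku=K49: supplier='Umbra' → outer ELSE → S
sku=K71: supplier='Umbra' → outer ELSE → S
sku=K81: supplier='Initech' → inner[stock < 444] → J
sku=K83: supplier='Soylent' → outer ELSE → S
sku=K92: supplier='Acme' → outer ELSE → S
sku=K96: supplier='Acme' → outer ELSE → S
sku=K98: supplier='Globex' → outer ELSE → S
sku=K99: supplier='Initech' → inner[stock < 188] → D

S, S, S, J, J, S, S, S, J, S, S, S, S, D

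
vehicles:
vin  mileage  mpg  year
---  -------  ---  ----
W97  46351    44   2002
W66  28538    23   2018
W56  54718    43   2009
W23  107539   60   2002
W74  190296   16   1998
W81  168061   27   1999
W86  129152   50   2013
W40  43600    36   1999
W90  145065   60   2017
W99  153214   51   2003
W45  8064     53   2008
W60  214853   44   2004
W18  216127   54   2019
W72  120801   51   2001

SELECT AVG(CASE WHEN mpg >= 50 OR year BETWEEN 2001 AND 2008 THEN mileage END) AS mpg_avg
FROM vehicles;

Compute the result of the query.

126796.2222222222

vin=W97: ✓ → 46351
vin=W66: ✗
vin=W56: ✗
vin=W23: ✓ → 107539
vin=W74: ✗
vin=W81: ✗
vin=W86: ✓ → 129152
vin=W40: ✗
vin=W90: ✓ → 145065
vin=W99: ✓ → 153214
vin=W45: ✓ → 8064
vin=W60: ✓ → 214853
vin=W18: ✓ → 216127
vin=W72: ✓ → 120801
mpg_avg = (46351 + 107539 + 129152 + 145065 + 153214 + 8064 + 214853 + 216127 + 120801) / 9 = 126796.2222222222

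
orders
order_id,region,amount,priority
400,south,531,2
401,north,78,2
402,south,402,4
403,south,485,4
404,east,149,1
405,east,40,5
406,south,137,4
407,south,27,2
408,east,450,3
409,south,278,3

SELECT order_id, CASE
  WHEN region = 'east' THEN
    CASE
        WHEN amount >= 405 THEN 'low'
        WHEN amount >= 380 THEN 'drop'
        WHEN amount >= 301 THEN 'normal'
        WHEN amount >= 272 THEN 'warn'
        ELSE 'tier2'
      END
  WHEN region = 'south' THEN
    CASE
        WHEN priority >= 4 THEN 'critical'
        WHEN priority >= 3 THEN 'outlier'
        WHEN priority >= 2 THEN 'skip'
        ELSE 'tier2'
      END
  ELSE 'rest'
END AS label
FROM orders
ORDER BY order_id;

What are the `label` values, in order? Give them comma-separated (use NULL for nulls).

skip, rest, critical, critical, tier2, tier2, critical, skip, low, outlier

order_id=400: region='south' → inner[priority >= 2] → skip
order_id=401: region='north' → outer ELSE → rest
order_id=402: region='south' → inner[priority >= 4] → critical
order_id=403: region='south' → inner[priority >= 4] → critical
order_id=404: region='east' → inner[ELSE] → tier2
order_id=405: region='east' → inner[ELSE] → tier2
order_id=406: region='south' → inner[priority >= 4] → critical
order_id=407: region='south' → inner[priority >= 2] → skip
order_id=408: region='east' → inner[amount >= 405] → low
order_id=409: region='south' → inner[priority >= 3] → outlier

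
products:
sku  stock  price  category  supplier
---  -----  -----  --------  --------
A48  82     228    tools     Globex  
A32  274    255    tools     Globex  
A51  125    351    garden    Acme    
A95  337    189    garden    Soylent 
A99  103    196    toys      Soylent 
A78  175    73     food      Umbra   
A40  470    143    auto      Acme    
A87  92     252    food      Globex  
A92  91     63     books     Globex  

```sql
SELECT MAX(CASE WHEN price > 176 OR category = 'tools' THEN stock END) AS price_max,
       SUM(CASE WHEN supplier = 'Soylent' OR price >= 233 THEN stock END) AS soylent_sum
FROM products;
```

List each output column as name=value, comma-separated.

[price_max: price > 176 OR category = 'tools']
sku=A48: ✓ → 82
sku=A32: ✓ → 274
sku=A51: ✓ → 125
sku=A95: ✓ → 337
sku=A99: ✓ → 103
sku=A78: ✗
sku=A40: ✗
sku=A87: ✓ → 92
sku=A92: ✗
price_max = MAX(82, 274, 125, 337, 103, 92) = 337
—
[soylent_sum: supplier = 'Soylent' OR price >= 233]
sku=A48: ✗
sku=A32: ✓ → 274
sku=A51: ✓ → 125
sku=A95: ✓ → 337
sku=A99: ✓ → 103
sku=A78: ✗
sku=A40: ✗
sku=A87: ✓ → 92
sku=A92: ✗
soylent_sum = 274 + 125 + 337 + 103 + 92 = 931

price_max=337, soylent_sum=931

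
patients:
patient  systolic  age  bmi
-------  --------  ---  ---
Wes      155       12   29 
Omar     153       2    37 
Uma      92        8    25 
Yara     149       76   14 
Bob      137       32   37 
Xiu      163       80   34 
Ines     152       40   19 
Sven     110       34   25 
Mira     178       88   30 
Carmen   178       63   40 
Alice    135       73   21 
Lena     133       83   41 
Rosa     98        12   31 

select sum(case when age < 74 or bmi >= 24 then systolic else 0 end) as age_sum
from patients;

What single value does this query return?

patient=Wes: ✓ → 155
patient=Omar: ✓ → 153
patient=Uma: ✓ → 92
patient=Yara: ✗
patient=Bob: ✓ → 137
patient=Xiu: ✓ → 163
patient=Ines: ✓ → 152
patient=Sven: ✓ → 110
patient=Mira: ✓ → 178
patient=Carmen: ✓ → 178
patient=Alice: ✓ → 135
patient=Lena: ✓ → 133
patient=Rosa: ✓ → 98
age_sum = 155 + 153 + 92 + 137 + 163 + 152 + 110 + 178 + 178 + 135 + 133 + 98 = 1684

1684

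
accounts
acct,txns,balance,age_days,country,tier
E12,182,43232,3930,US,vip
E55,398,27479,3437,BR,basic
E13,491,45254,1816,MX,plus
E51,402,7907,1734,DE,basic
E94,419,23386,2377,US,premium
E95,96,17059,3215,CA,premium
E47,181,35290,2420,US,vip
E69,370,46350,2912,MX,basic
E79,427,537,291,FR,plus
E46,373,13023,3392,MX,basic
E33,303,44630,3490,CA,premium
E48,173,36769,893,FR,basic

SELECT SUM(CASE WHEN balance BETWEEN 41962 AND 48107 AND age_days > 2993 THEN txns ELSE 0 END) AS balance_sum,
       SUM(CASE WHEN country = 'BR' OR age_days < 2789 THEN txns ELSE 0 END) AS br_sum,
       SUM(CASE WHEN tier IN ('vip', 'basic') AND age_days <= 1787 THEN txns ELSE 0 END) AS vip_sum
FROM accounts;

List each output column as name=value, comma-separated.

[balance_sum: balance BETWEEN 41962 AND 48107 AND age_days > 2993]
acct=E12: ✓ → 182
acct=E55: ✗
acct=E13: ✗
acct=E51: ✗
acct=E94: ✗
acct=E95: ✗
acct=E47: ✗
acct=E69: ✗
acct=E79: ✗
acct=E46: ✗
acct=E33: ✓ → 303
acct=E48: ✗
balance_sum = 182 + 303 = 485
—
[br_sum: country = 'BR' OR age_days < 2789]
acct=E12: ✗
acct=E55: ✓ → 398
acct=E13: ✓ → 491
acct=E51: ✓ → 402
acct=E94: ✓ → 419
acct=E95: ✗
acct=E47: ✓ → 181
acct=E69: ✗
acct=E79: ✓ → 427
acct=E46: ✗
acct=E33: ✗
acct=E48: ✓ → 173
br_sum = 398 + 491 + 402 + 419 + 181 + 427 + 173 = 2491
—
[vip_sum: tier IN ('vip', 'basic') AND age_days <= 1787]
acct=E12: ✗
acct=E55: ✗
acct=E13: ✗
acct=E51: ✓ → 402
acct=E94: ✗
acct=E95: ✗
acct=E47: ✗
acct=E69: ✗
acct=E79: ✗
acct=E46: ✗
acct=E33: ✗
acct=E48: ✓ → 173
vip_sum = 402 + 173 = 575

balance_sum=485, br_sum=2491, vip_sum=575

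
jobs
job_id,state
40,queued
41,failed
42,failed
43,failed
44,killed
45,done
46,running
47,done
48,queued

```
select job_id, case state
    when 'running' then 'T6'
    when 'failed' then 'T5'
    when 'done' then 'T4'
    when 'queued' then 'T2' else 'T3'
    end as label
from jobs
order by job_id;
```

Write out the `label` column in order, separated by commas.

T2, T5, T5, T5, T3, T4, T6, T4, T2

job_id=40: state='queued' → T2
job_id=41: state='failed' → T5
job_id=42: state='failed' → T5
job_id=43: state='failed' → T5
job_id=44: ELSE → T3
job_id=45: state='done' → T4
job_id=46: state='running' → T6
job_id=47: state='done' → T4
job_id=48: state='queued' → T2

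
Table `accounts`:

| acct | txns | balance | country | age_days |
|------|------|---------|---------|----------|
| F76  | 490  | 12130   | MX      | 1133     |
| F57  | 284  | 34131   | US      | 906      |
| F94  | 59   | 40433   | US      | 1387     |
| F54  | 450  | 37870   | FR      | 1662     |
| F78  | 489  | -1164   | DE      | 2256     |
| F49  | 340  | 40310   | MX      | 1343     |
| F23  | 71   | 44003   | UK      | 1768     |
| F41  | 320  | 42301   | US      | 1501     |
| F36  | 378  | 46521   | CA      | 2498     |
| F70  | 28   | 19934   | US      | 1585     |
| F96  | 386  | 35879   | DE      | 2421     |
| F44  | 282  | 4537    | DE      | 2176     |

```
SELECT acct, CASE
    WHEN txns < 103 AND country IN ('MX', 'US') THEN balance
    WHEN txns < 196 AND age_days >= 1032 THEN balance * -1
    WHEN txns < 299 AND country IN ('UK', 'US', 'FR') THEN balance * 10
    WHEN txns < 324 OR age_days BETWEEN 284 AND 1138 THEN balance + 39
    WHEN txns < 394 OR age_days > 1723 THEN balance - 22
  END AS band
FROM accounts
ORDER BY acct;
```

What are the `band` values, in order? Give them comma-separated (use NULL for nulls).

acct=F23: txns < 196 AND age_days >= 1032 → -44003
acct=F36: txns < 394 OR age_days > 1723 → 46499
acct=F41: txns < 324 OR age_days BETWEEN 284 AND 1138 → 42340
acct=F44: txns < 324 OR age_days BETWEEN 284 AND 1138 → 4576
acct=F49: txns < 394 OR age_days > 1723 → 40288
acct=F54: (no match → NULL) → NULL
acct=F57: txns < 299 AND country IN ('UK', 'US', 'FR') → 341310
acct=F70: txns < 103 AND country IN ('MX', 'US') → 19934
acct=F76: txns < 324 OR age_days BETWEEN 284 AND 1138 → 12169
acct=F78: txns < 394 OR age_days > 1723 → -1186
acct=F94: txns < 103 AND country IN ('MX', 'US') → 40433
acct=F96: txns < 394 OR age_days > 1723 → 35857

-44003, 46499, 42340, 4576, 40288, NULL, 341310, 19934, 12169, -1186, 40433, 35857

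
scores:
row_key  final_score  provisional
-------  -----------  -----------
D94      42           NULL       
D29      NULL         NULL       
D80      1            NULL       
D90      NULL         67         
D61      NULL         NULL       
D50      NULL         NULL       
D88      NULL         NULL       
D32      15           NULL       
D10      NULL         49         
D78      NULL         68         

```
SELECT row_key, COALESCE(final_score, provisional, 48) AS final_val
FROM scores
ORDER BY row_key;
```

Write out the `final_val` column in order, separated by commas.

49, 48, 15, 48, 48, 68, 1, 48, 67, 42

row_key=D10: final_score=NULL, provisional=49 → 49
row_key=D29: final_score=NULL, provisional=NULL, → literal 48 → 48
row_key=D32: final_score=15 → 15
row_key=D50: final_score=NULL, provisional=NULL, → literal 48 → 48
row_key=D61: final_score=NULL, provisional=NULL, → literal 48 → 48
row_key=D78: final_score=NULL, provisional=68 → 68
row_key=D80: final_score=1 → 1
row_key=D88: final_score=NULL, provisional=NULL, → literal 48 → 48
row_key=D90: final_score=NULL, provisional=67 → 67
row_key=D94: final_score=42 → 42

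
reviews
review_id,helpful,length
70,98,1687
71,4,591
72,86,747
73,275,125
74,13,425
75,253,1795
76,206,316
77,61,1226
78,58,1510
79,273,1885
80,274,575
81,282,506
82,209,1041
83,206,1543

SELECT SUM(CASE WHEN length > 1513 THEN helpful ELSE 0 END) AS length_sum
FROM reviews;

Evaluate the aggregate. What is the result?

830

review_id=70: ✓ → 98
review_id=71: ✗
review_id=72: ✗
review_id=73: ✗
review_id=74: ✗
review_id=75: ✓ → 253
review_id=76: ✗
review_id=77: ✗
review_id=78: ✗
review_id=79: ✓ → 273
review_id=80: ✗
review_id=81: ✗
review_id=82: ✗
review_id=83: ✓ → 206
length_sum = 98 + 253 + 273 + 206 = 830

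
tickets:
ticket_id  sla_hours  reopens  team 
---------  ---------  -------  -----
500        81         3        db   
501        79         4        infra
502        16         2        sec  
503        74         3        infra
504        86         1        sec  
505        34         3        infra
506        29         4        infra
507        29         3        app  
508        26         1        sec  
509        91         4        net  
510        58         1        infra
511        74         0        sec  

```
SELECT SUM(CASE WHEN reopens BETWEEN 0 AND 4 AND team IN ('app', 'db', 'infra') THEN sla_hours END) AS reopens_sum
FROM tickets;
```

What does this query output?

ticket_id=500: ✓ → 81
ticket_id=501: ✓ → 79
ticket_id=502: ✗
ticket_id=503: ✓ → 74
ticket_id=504: ✗
ticket_id=505: ✓ → 34
ticket_id=506: ✓ → 29
ticket_id=507: ✓ → 29
ticket_id=508: ✗
ticket_id=509: ✗
ticket_id=510: ✓ → 58
ticket_id=511: ✗
reopens_sum = 81 + 79 + 74 + 34 + 29 + 29 + 58 = 384

384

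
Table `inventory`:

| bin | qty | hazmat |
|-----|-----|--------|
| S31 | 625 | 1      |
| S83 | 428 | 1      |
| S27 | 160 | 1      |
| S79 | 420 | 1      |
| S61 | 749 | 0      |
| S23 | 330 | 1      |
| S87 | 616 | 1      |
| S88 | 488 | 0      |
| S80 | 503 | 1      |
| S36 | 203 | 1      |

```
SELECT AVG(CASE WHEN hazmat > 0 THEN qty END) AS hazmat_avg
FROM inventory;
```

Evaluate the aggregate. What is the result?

410.625

bin=S31: ✓ → 625
bin=S83: ✓ → 428
bin=S27: ✓ → 160
bin=S79: ✓ → 420
bin=S61: ✗
bin=S23: ✓ → 330
bin=S87: ✓ → 616
bin=S88: ✗
bin=S80: ✓ → 503
bin=S36: ✓ → 203
hazmat_avg = (625 + 428 + 160 + 420 + 330 + 616 + 503 + 203) / 8 = 410.625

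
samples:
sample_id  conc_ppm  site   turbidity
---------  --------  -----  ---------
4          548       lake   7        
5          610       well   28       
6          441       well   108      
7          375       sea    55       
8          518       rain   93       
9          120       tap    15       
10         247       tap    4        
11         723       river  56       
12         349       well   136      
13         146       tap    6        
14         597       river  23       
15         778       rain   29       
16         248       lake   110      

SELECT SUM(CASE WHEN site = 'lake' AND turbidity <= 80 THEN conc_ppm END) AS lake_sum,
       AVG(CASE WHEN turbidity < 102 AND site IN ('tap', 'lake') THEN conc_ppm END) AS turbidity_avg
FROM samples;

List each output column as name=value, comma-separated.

[lake_sum: site = 'lake' AND turbidity <= 80]
sample_id=4: ✓ → 548
sample_id=5: ✗
sample_id=6: ✗
sample_id=7: ✗
sample_id=8: ✗
sample_id=9: ✗
sample_id=10: ✗
sample_id=11: ✗
sample_id=12: ✗
sample_id=13: ✗
sample_id=14: ✗
sample_id=15: ✗
sample_id=16: ✗
lake_sum = 548
—
[turbidity_avg: turbidity < 102 AND site IN ('tap', 'lake')]
sample_id=4: ✓ → 548
sample_id=5: ✗
sample_id=6: ✗
sample_id=7: ✗
sample_id=8: ✗
sample_id=9: ✓ → 120
sample_id=10: ✓ → 247
sample_id=11: ✗
sample_id=12: ✗
sample_id=13: ✓ → 146
sample_id=14: ✗
sample_id=15: ✗
sample_id=16: ✗
turbidity_avg = (548 + 120 + 247 + 146) / 4 = 265.25

lake_sum=548, turbidity_avg=265.25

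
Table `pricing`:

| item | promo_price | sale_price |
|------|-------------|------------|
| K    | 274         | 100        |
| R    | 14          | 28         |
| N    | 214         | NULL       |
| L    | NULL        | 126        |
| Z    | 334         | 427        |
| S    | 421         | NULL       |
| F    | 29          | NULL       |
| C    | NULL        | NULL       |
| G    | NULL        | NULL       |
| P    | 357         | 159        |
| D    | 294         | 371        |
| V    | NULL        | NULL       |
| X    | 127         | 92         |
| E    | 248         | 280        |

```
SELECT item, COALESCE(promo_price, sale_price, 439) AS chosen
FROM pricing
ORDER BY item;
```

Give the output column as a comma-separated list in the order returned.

item=C: promo_price=NULL, sale_price=NULL, → literal 439 → 439
item=D: promo_price=294 → 294
item=E: promo_price=248 → 248
item=F: promo_price=29 → 29
item=G: promo_price=NULL, sale_price=NULL, → literal 439 → 439
item=K: promo_price=274 → 274
item=L: promo_price=NULL, sale_price=126 → 126
item=N: promo_price=214 → 214
item=P: promo_price=357 → 357
item=R: promo_price=14 → 14
item=S: promo_price=421 → 421
item=V: promo_price=NULL, sale_price=NULL, → literal 439 → 439
item=X: promo_price=127 → 127
item=Z: promo_price=334 → 334

439, 294, 248, 29, 439, 274, 126, 214, 357, 14, 421, 439, 127, 334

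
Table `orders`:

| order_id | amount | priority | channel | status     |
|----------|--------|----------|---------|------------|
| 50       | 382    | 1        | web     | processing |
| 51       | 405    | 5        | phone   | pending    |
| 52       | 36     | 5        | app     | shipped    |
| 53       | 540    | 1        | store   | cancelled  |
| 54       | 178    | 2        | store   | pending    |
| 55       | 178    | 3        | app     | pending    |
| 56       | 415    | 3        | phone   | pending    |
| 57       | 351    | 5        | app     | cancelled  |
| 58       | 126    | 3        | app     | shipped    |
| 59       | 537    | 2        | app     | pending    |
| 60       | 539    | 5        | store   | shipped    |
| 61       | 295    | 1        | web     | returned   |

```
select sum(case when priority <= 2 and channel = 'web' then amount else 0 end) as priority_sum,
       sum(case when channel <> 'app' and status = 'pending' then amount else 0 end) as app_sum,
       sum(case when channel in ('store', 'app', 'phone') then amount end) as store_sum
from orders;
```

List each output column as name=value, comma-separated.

[priority_sum: priority <= 2 and channel = 'web']
order_id=50: ✓ → 382
order_id=51: ✗
order_id=52: ✗
order_id=53: ✗
order_id=54: ✗
order_id=55: ✗
order_id=56: ✗
order_id=57: ✗
order_id=58: ✗
order_id=59: ✗
order_id=60: ✗
order_id=61: ✓ → 295
priority_sum = 382 + 295 = 677
—
[app_sum: channel <> 'app' and status = 'pending']
order_id=50: ✗
order_id=51: ✓ → 405
order_id=52: ✗
order_id=53: ✗
order_id=54: ✓ → 178
order_id=55: ✗
order_id=56: ✓ → 415
order_id=57: ✗
order_id=58: ✗
order_id=59: ✗
order_id=60: ✗
order_id=61: ✗
app_sum = 405 + 178 + 415 = 998
—
[store_sum: channel in ('store', 'app', 'phone')]
order_id=50: ✗
order_id=51: ✓ → 405
order_id=52: ✓ → 36
order_id=53: ✓ → 540
order_id=54: ✓ → 178
order_id=55: ✓ → 178
order_id=56: ✓ → 415
order_id=57: ✓ → 351
order_id=58: ✓ → 126
order_id=59: ✓ → 537
order_id=60: ✓ → 539
order_id=61: ✗
store_sum = 405 + 36 + 540 + 178 + 178 + 415 + 351 + 126 + 537 + 539 = 3305

priority_sum=677, app_sum=998, store_sum=3305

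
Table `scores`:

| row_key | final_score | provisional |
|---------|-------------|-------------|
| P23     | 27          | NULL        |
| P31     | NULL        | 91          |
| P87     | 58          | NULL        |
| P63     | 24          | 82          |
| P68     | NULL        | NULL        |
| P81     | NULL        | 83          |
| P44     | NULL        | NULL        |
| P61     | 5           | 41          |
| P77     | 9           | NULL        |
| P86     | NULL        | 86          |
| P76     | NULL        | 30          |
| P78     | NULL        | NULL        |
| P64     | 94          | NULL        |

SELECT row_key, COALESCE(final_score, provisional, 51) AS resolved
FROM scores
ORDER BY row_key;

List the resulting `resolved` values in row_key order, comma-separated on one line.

27, 91, 51, 5, 24, 94, 51, 30, 9, 51, 83, 86, 58

row_key=P23: final_score=27 → 27
row_key=P31: final_score=NULL, provisional=91 → 91
row_key=P44: final_score=NULL, provisional=NULL, → literal 51 → 51
row_key=P61: final_score=5 → 5
row_key=P63: final_score=24 → 24
row_key=P64: final_score=94 → 94
row_key=P68: final_score=NULL, provisional=NULL, → literal 51 → 51
row_key=P76: final_score=NULL, provisional=30 → 30
row_key=P77: final_score=9 → 9
row_key=P78: final_score=NULL, provisional=NULL, → literal 51 → 51
row_key=P81: final_score=NULL, provisional=83 → 83
row_key=P86: final_score=NULL, provisional=86 → 86
row_key=P87: final_score=58 → 58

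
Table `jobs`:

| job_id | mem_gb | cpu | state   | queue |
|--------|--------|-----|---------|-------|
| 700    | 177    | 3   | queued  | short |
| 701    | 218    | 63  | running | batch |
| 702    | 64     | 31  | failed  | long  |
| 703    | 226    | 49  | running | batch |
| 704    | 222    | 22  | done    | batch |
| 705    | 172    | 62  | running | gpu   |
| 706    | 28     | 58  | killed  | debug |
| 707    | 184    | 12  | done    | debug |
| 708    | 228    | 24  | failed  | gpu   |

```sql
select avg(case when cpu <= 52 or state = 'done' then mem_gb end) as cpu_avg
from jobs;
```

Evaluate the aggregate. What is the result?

183.5

job_id=700: ✓ → 177
job_id=701: ✗
job_id=702: ✓ → 64
job_id=703: ✓ → 226
job_id=704: ✓ → 222
job_id=705: ✗
job_id=706: ✗
job_id=707: ✓ → 184
job_id=708: ✓ → 228
cpu_avg = (177 + 64 + 226 + 222 + 184 + 228) / 6 = 183.5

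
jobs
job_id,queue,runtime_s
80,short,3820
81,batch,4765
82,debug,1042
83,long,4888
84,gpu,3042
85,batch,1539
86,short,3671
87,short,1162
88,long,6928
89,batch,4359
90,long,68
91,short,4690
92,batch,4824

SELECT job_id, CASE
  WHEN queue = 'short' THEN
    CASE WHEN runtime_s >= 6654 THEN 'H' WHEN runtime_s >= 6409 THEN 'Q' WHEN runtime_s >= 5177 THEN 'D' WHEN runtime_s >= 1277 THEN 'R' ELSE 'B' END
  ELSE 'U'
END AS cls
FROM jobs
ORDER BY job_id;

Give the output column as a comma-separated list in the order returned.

job_id=80: queue='short' → inner[runtime_s >= 1277] → R
job_id=81: queue='batch' → outer ELSE → U
job_id=82: queue='debug' → outer ELSE → U
job_id=83: queue='long' → outer ELSE → U
job_id=84: queue='gpu' → outer ELSE → U
job_id=85: queue='batch' → outer ELSE → U
job_id=86: queue='short' → inner[runtime_s >= 1277] → R
job_id=87: queue='short' → inner[ELSE] → B
job_id=88: queue='long' → outer ELSE → U
job_id=89: queue='batch' → outer ELSE → U
job_id=90: queue='long' → outer ELSE → U
job_id=91: queue='short' → inner[runtime_s >= 1277] → R
job_id=92: queue='batch' → outer ELSE → U

R, U, U, U, U, U, R, B, U, U, U, R, U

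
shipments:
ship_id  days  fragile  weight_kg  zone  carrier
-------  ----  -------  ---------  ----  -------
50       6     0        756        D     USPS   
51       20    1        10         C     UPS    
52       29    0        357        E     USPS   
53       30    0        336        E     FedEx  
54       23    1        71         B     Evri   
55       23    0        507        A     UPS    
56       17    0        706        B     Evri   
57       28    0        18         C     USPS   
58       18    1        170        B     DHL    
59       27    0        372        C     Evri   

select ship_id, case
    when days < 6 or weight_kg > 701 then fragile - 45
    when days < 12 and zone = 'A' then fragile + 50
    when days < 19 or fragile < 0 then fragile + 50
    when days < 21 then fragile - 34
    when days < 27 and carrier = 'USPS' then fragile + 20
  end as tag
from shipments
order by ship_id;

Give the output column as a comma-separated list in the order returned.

-45, -33, NULL, NULL, NULL, NULL, -45, NULL, 51, NULL

ship_id=50: days < 6 or weight_kg > 701 → -45
ship_id=51: days < 21 → -33
ship_id=52: (no match → NULL) → NULL
ship_id=53: (no match → NULL) → NULL
ship_id=54: (no match → NULL) → NULL
ship_id=55: (no match → NULL) → NULL
ship_id=56: days < 6 or weight_kg > 701 → -45
ship_id=57: (no match → NULL) → NULL
ship_id=58: days < 19 or fragile < 0 → 51
ship_id=59: (no match → NULL) → NULL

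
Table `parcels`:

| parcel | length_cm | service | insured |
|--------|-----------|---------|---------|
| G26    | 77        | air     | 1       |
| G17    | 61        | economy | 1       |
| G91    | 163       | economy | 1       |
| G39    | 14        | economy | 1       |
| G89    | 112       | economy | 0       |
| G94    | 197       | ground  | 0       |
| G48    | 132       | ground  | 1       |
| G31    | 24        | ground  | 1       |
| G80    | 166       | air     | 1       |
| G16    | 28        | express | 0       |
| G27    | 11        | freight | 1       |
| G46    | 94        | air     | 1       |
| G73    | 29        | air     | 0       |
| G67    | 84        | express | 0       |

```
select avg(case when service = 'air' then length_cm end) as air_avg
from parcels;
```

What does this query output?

91.5

parcel=G26: ✓ → 77
parcel=G17: ✗
parcel=G91: ✗
parcel=G39: ✗
parcel=G89: ✗
parcel=G94: ✗
parcel=G48: ✗
parcel=G31: ✗
parcel=G80: ✓ → 166
parcel=G16: ✗
parcel=G27: ✗
parcel=G46: ✓ → 94
parcel=G73: ✓ → 29
parcel=G67: ✗
air_avg = (77 + 166 + 94 + 29) / 4 = 91.5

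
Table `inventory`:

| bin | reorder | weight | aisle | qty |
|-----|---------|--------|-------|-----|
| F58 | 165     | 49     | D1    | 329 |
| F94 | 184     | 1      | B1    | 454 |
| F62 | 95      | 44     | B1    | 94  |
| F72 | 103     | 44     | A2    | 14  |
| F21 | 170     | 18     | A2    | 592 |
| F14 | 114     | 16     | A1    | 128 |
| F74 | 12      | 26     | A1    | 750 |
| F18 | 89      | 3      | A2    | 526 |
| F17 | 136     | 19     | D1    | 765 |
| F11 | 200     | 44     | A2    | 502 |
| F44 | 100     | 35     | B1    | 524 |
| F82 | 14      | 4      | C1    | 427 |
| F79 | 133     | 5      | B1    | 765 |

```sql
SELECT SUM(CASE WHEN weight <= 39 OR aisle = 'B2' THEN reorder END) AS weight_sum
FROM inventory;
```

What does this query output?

952

bin=F58: ✗
bin=F94: ✓ → 184
bin=F62: ✗
bin=F72: ✗
bin=F21: ✓ → 170
bin=F14: ✓ → 114
bin=F74: ✓ → 12
bin=F18: ✓ → 89
bin=F17: ✓ → 136
bin=F11: ✗
bin=F44: ✓ → 100
bin=F82: ✓ → 14
bin=F79: ✓ → 133
weight_sum = 184 + 170 + 114 + 12 + 89 + 136 + 100 + 14 + 133 = 952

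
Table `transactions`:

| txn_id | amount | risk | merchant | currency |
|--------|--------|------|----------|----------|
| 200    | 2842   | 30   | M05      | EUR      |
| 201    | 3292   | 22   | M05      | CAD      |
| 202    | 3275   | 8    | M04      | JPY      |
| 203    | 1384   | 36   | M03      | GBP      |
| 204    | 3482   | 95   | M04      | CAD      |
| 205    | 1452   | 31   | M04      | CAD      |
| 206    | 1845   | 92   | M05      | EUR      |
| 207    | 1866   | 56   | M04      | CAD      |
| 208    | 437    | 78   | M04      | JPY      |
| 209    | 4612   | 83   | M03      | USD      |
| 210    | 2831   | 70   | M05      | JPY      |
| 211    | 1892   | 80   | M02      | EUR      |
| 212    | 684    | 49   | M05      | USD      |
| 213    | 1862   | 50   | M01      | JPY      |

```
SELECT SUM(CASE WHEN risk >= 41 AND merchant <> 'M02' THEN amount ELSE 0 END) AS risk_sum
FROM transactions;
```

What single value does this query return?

txn_id=200: ✗
txn_id=201: ✗
txn_id=202: ✗
txn_id=203: ✗
txn_id=204: ✓ → 3482
txn_id=205: ✗
txn_id=206: ✓ → 1845
txn_id=207: ✓ → 1866
txn_id=208: ✓ → 437
txn_id=209: ✓ → 4612
txn_id=210: ✓ → 2831
txn_id=211: ✗
txn_id=212: ✓ → 684
txn_id=213: ✓ → 1862
risk_sum = 3482 + 1845 + 1866 + 437 + 4612 + 2831 + 684 + 1862 = 17619

17619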